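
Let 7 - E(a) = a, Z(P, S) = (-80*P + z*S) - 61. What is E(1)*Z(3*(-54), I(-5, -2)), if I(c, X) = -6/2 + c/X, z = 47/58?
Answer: 4488711/58 ≈ 77392.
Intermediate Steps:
z = 47/58 (z = 47*(1/58) = 47/58 ≈ 0.81034)
I(c, X) = -3 + c/X (I(c, X) = -6*1/2 + c/X = -3 + c/X)
Z(P, S) = -61 - 80*P + 47*S/58 (Z(P, S) = (-80*P + 47*S/58) - 61 = -61 - 80*P + 47*S/58)
E(a) = 7 - a
E(1)*Z(3*(-54), I(-5, -2)) = (7 - 1*1)*(-61 - 240*(-54) + 47*(-3 - 5/(-2))/58) = (7 - 1)*(-61 - 80*(-162) + 47*(-3 - 5*(-1/2))/58) = 6*(-61 + 12960 + 47*(-3 + 5/2)/58) = 6*(-61 + 12960 + (47/58)*(-1/2)) = 6*(-61 + 12960 - 47/116) = 6*(1496237/116) = 4488711/58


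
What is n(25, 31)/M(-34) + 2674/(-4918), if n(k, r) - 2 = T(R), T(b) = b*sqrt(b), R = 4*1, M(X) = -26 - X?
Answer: 6947/9836 ≈ 0.70628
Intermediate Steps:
R = 4
T(b) = b**(3/2)
n(k, r) = 10 (n(k, r) = 2 + 4**(3/2) = 2 + 8 = 10)
n(25, 31)/M(-34) + 2674/(-4918) = 10/(-26 - 1*(-34)) + 2674/(-4918) = 10/(-26 + 34) + 2674*(-1/4918) = 10/8 - 1337/2459 = 10*(1/8) - 1337/2459 = 5/4 - 1337/2459 = 6947/9836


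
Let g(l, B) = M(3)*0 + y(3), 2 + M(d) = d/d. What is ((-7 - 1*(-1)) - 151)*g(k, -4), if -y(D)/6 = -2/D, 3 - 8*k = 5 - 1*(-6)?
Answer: -628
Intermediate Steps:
k = -1 (k = 3/8 - (5 - 1*(-6))/8 = 3/8 - (5 + 6)/8 = 3/8 - ⅛*11 = 3/8 - 11/8 = -1)
M(d) = -1 (M(d) = -2 + d/d = -2 + 1 = -1)
y(D) = 12/D (y(D) = -(-12)/D = 12/D)
g(l, B) = 4 (g(l, B) = -1*0 + 12/3 = 0 + 12*(⅓) = 0 + 4 = 4)
((-7 - 1*(-1)) - 151)*g(k, -4) = ((-7 - 1*(-1)) - 151)*4 = ((-7 + 1) - 151)*4 = (-6 - 151)*4 = -157*4 = -628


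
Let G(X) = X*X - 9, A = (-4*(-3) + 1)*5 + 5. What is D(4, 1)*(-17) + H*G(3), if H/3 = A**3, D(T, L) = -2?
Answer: 34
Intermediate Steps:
A = 70 (A = (12 + 1)*5 + 5 = 13*5 + 5 = 65 + 5 = 70)
G(X) = -9 + X**2 (G(X) = X**2 - 9 = -9 + X**2)
H = 1029000 (H = 3*70**3 = 3*343000 = 1029000)
D(4, 1)*(-17) + H*G(3) = -2*(-17) + 1029000*(-9 + 3**2) = 34 + 1029000*(-9 + 9) = 34 + 1029000*0 = 34 + 0 = 34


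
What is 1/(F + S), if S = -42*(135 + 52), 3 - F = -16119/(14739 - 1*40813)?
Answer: -26074/204723093 ≈ -0.00012736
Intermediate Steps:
F = 62103/26074 (F = 3 - (-16119)/(14739 - 1*40813) = 3 - (-16119)/(14739 - 40813) = 3 - (-16119)/(-26074) = 3 - (-16119)*(-1)/26074 = 3 - 1*16119/26074 = 3 - 16119/26074 = 62103/26074 ≈ 2.3818)
S = -7854 (S = -42*187 = -7854)
1/(F + S) = 1/(62103/26074 - 7854) = 1/(-204723093/26074) = -26074/204723093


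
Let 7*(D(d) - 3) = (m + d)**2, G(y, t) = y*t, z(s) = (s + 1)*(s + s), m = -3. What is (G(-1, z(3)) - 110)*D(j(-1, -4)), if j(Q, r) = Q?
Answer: -4958/7 ≈ -708.29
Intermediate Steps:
z(s) = 2*s*(1 + s) (z(s) = (1 + s)*(2*s) = 2*s*(1 + s))
G(y, t) = t*y
D(d) = 3 + (-3 + d)**2/7
(G(-1, z(3)) - 110)*D(j(-1, -4)) = ((2*3*(1 + 3))*(-1) - 110)*(3 + (-3 - 1)**2/7) = ((2*3*4)*(-1) - 110)*(3 + (1/7)*(-4)**2) = (24*(-1) - 110)*(3 + (1/7)*16) = (-24 - 110)*(3 + 16/7) = -134*37/7 = -4958/7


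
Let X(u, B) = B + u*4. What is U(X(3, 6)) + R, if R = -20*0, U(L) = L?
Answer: 18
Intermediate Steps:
X(u, B) = B + 4*u
R = 0
U(X(3, 6)) + R = (6 + 4*3) + 0 = (6 + 12) + 0 = 18 + 0 = 18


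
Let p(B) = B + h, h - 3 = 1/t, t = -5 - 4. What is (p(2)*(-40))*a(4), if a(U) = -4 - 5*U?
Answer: 14080/3 ≈ 4693.3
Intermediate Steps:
t = -9
h = 26/9 (h = 3 + 1/(-9) = 3 - ⅑ = 26/9 ≈ 2.8889)
p(B) = 26/9 + B (p(B) = B + 26/9 = 26/9 + B)
(p(2)*(-40))*a(4) = ((26/9 + 2)*(-40))*(-4 - 5*4) = ((44/9)*(-40))*(-4 - 20) = -1760/9*(-24) = 14080/3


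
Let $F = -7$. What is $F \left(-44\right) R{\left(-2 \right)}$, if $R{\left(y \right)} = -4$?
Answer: $-1232$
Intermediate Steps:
$F \left(-44\right) R{\left(-2 \right)} = \left(-7\right) \left(-44\right) \left(-4\right) = 308 \left(-4\right) = -1232$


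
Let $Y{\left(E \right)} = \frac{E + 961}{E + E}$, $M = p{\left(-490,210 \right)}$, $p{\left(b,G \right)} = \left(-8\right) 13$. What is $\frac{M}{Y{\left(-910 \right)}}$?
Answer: $\frac{189280}{51} \approx 3711.4$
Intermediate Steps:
$p{\left(b,G \right)} = -104$
$M = -104$
$Y{\left(E \right)} = \frac{961 + E}{2 E}$
$\frac{M}{Y{\left(-910 \right)}} = - \frac{104}{\frac{1}{2} \frac{1}{-910} \left(961 - 910\right)} = - \frac{104}{\frac{1}{2} \left(- \frac{1}{910}\right) 51} = - \frac{104}{- \frac{51}{1820}} = \left(-104\right) \left(- \frac{1820}{51}\right) = \frac{189280}{51}$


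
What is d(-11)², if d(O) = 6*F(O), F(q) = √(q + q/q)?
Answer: -360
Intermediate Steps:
F(q) = √(1 + q) (F(q) = √(q + 1) = √(1 + q))
d(O) = 6*√(1 + O)
d(-11)² = (6*√(1 - 11))² = (6*√(-10))² = (6*(I*√10))² = (6*I*√10)² = -360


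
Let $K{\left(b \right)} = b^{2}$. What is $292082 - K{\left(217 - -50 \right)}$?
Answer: $220793$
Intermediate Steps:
$292082 - K{\left(217 - -50 \right)} = 292082 - \left(217 - -50\right)^{2} = 292082 - \left(217 + 50\right)^{2} = 292082 - 267^{2} = 292082 - 71289 = 220793$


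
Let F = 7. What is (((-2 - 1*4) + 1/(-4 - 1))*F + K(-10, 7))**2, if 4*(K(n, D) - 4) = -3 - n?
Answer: 567009/400 ≈ 1417.5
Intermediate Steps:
K(n, D) = 13/4 - n/4 (K(n, D) = 4 + (-3 - n)/4 = 4 + (-3/4 - n/4) = 13/4 - n/4)
(((-2 - 1*4) + 1/(-4 - 1))*F + K(-10, 7))**2 = (((-2 - 1*4) + 1/(-4 - 1))*7 + (13/4 - 1/4*(-10)))**2 = (((-2 - 4) + 1/(-5))*7 + (13/4 + 5/2))**2 = ((-6 - 1/5)*7 + 23/4)**2 = (-31/5*7 + 23/4)**2 = (-217/5 + 23/4)**2 = (-753/20)**2 = 567009/400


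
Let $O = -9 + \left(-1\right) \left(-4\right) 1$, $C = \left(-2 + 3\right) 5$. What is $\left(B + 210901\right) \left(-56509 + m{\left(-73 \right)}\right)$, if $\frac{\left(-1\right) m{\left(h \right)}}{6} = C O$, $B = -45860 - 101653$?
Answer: $-3572484292$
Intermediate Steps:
$B = -147513$ ($B = -45860 - 101653 = -147513$)
$C = 5$ ($C = 1 \cdot 5 = 5$)
$O = -5$ ($O = -9 + 4 \cdot 1 = -9 + 4 = -5$)
$m{\left(h \right)} = 150$ ($m{\left(h \right)} = - 6 \cdot 5 \left(-5\right) = \left(-6\right) \left(-25\right) = 150$)
$\left(B + 210901\right) \left(-56509 + m{\left(-73 \right)}\right) = \left(-147513 + 210901\right) \left(-56509 + 150\right) = 63388 \left(-56359\right) = -3572484292$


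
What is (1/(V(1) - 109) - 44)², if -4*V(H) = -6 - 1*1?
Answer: 356454400/184041 ≈ 1936.8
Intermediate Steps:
V(H) = 7/4 (V(H) = -(-6 - 1*1)/4 = -(-6 - 1)/4 = -¼*(-7) = 7/4)
(1/(V(1) - 109) - 44)² = (1/(7/4 - 109) - 44)² = (1/(-429/4) - 44)² = (-4/429 - 44)² = (-18880/429)² = 356454400/184041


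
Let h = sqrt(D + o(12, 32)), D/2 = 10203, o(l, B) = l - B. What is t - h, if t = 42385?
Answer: 42385 - sqrt(20386) ≈ 42242.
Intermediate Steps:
D = 20406 (D = 2*10203 = 20406)
h = sqrt(20386) (h = sqrt(20406 + (12 - 1*32)) = sqrt(20406 + (12 - 32)) = sqrt(20406 - 20) = sqrt(20386) ≈ 142.78)
t - h = 42385 - sqrt(20386)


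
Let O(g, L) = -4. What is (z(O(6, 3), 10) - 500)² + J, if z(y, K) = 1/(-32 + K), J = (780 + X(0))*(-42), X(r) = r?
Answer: 105166161/484 ≈ 2.1729e+5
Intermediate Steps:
J = -32760 (J = (780 + 0)*(-42) = 780*(-42) = -32760)
(z(O(6, 3), 10) - 500)² + J = (1/(-32 + 10) - 500)² - 32760 = (1/(-22) - 500)² - 32760 = (-1/22 - 500)² - 32760 = (-11001/22)² - 32760 = 121022001/484 - 32760 = 105166161/484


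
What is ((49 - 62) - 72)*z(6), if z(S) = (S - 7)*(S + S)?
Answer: 1020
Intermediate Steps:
z(S) = 2*S*(-7 + S) (z(S) = (-7 + S)*(2*S) = 2*S*(-7 + S))
((49 - 62) - 72)*z(6) = ((49 - 62) - 72)*(2*6*(-7 + 6)) = (-13 - 72)*(2*6*(-1)) = -85*(-12) = 1020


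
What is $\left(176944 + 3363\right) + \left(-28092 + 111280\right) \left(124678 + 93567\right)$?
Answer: $18155545367$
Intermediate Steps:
$\left(176944 + 3363\right) + \left(-28092 + 111280\right) \left(124678 + 93567\right) = 180307 + 83188 \cdot 218245 = 180307 + 18155365060 = 18155545367$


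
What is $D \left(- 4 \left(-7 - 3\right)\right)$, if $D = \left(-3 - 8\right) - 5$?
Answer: $-640$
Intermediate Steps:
$D = -16$ ($D = -11 - 5 = -16$)
$D \left(- 4 \left(-7 - 3\right)\right) = - 16 \left(- 4 \left(-7 - 3\right)\right) = - 16 \left(\left(-4\right) \left(-10\right)\right) = \left(-16\right) 40 = -640$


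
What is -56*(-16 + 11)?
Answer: 280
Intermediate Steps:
-56*(-16 + 11) = -56*(-5) = 280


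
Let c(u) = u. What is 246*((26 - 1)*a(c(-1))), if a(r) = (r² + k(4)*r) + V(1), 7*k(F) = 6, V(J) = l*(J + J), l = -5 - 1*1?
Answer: -510450/7 ≈ -72921.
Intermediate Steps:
l = -6 (l = -5 - 1 = -6)
V(J) = -12*J (V(J) = -6*(J + J) = -12*J)
k(F) = 6/7 (k(F) = (⅐)*6 = 6/7)
a(r) = -12 + r² + 6*r/7 (a(r) = (r² + 6*r/7) - 12*1 = (r² + 6*r/7) - 12 = -12 + r² + 6*r/7)
246*((26 - 1)*a(c(-1))) = 246*((26 - 1)*(-12 + (-1)² + (6/7)*(-1))) = 246*(25*(-12 + 1 - 6/7)) = 246*(25*(-83/7)) = 246*(-2075/7) = -510450/7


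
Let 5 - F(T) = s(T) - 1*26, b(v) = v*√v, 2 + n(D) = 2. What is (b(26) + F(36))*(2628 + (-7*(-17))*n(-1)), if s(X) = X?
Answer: -13140 + 68328*√26 ≈ 3.3527e+5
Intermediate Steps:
n(D) = 0 (n(D) = -2 + 2 = 0)
b(v) = v^(3/2)
F(T) = 31 - T (F(T) = 5 - (T - 1*26) = 5 - (T - 26) = 5 - (-26 + T) = 5 + (26 - T) = 31 - T)
(b(26) + F(36))*(2628 + (-7*(-17))*n(-1)) = (26^(3/2) + (31 - 1*36))*(2628 - 7*(-17)*0) = (26*√26 + (31 - 36))*(2628 + 119*0) = (26*√26 - 5)*(2628 + 0) = (-5 + 26*√26)*2628 = -13140 + 68328*√26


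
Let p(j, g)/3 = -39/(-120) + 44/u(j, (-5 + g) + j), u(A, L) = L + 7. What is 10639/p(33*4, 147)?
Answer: 119582360/16239 ≈ 7363.9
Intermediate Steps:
u(A, L) = 7 + L
p(j, g) = 39/40 + 132/(2 + g + j) (p(j, g) = 3*(-39/(-120) + 44/(7 + ((-5 + g) + j))) = 3*(-39*(-1/120) + 44/(7 + (-5 + g + j))) = 3*(13/40 + 44/(2 + g + j)) = 39/40 + 132/(2 + g + j))
10639/p(33*4, 147) = 10639/((3*(1786 + 13*147 + 13*(33*4))/(40*(2 + 147 + 33*4)))) = 10639/((3*(1786 + 1911 + 13*132)/(40*(2 + 147 + 132)))) = 10639/(((3/40)*(1786 + 1911 + 1716)/281)) = 10639/(((3/40)*(1/281)*5413)) = 10639/(16239/11240) = 10639*(11240/16239) = 119582360/16239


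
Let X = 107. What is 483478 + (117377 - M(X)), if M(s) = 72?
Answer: 600783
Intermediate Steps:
483478 + (117377 - M(X)) = 483478 + (117377 - 1*72) = 483478 + (117377 - 72) = 483478 + 117305 = 600783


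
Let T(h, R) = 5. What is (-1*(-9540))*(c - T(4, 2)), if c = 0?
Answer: -47700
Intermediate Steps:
(-1*(-9540))*(c - T(4, 2)) = (-1*(-9540))*(0 - 1*5) = 9540*(0 - 5) = 9540*(-5) = -47700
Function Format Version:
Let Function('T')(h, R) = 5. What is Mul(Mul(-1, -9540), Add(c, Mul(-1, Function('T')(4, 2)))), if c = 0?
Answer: -47700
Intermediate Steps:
Mul(Mul(-1, -9540), Add(c, Mul(-1, Function('T')(4, 2)))) = Mul(Mul(-1, -9540), Add(0, Mul(-1, 5))) = Mul(9540, Add(0, -5)) = Mul(9540, -5) = -47700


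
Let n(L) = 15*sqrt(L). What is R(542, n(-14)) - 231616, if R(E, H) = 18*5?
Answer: -231526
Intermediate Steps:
R(E, H) = 90
R(542, n(-14)) - 231616 = 90 - 231616 = -231526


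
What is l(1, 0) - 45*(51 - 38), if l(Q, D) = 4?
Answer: -581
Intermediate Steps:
l(1, 0) - 45*(51 - 38) = 4 - 45*(51 - 38) = 4 - 45*13 = 4 - 585 = -581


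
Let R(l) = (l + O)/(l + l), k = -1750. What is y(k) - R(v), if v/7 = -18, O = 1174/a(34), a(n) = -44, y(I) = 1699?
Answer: 9415897/5544 ≈ 1698.4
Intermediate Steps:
O = -587/22 (O = 1174/(-44) = 1174*(-1/44) = -587/22 ≈ -26.682)
v = -126 (v = 7*(-18) = -126)
R(l) = (-587/22 + l)/(2*l) (R(l) = (l - 587/22)/(l + l) = (-587/22 + l)/((2*l)) = (-587/22 + l)*(1/(2*l)) = (-587/22 + l)/(2*l))
y(k) - R(v) = 1699 - (-587 + 22*(-126))/(44*(-126)) = 1699 - (-1)*(-587 - 2772)/(44*126) = 1699 - (-1)*(-3359)/(44*126) = 1699 - 1*3359/5544 = 1699 - 3359/5544 = 9415897/5544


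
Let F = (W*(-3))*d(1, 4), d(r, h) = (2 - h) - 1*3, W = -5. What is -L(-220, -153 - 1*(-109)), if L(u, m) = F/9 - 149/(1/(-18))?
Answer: -8021/3 ≈ -2673.7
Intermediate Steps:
d(r, h) = -1 - h (d(r, h) = (2 - h) - 3 = -1 - h)
F = -75 (F = (-5*(-3))*(-1 - 1*4) = 15*(-1 - 4) = 15*(-5) = -75)
L(u, m) = 8021/3 (L(u, m) = -75/9 - 149/(1/(-18)) = -75*1/9 - 149/(-1/18) = -25/3 - 149*(-18) = -25/3 + 2682 = 8021/3)
-L(-220, -153 - 1*(-109)) = -1*8021/3 = -8021/3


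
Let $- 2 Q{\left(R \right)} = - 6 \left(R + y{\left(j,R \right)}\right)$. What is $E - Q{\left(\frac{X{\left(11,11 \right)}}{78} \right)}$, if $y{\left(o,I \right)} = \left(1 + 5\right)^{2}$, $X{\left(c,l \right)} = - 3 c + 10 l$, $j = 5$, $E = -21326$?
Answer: $- \frac{557361}{26} \approx -21437.0$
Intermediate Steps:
$y{\left(o,I \right)} = 36$ ($y{\left(o,I \right)} = 6^{2} = 36$)
$Q{\left(R \right)} = 108 + 3 R$ ($Q{\left(R \right)} = - \frac{\left(-6\right) \left(R + 36\right)}{2} = - \frac{\left(-6\right) \left(36 + R\right)}{2} = - \frac{-216 - 6 R}{2} = 108 + 3 R$)
$E - Q{\left(\frac{X{\left(11,11 \right)}}{78} \right)} = -21326 - \left(108 + 3 \frac{\left(-3\right) 11 + 10 \cdot 11}{78}\right) = -21326 - \left(108 + 3 \left(-33 + 110\right) \frac{1}{78}\right) = -21326 - \left(108 + 3 \cdot 77 \cdot \frac{1}{78}\right) = -21326 - \left(108 + 3 \cdot \frac{77}{78}\right) = -21326 - \left(108 + \frac{77}{26}\right) = -21326 - \frac{2885}{26} = - \frac{557361}{26}$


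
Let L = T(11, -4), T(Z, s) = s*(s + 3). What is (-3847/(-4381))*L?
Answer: 15388/4381 ≈ 3.5124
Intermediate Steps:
T(Z, s) = s*(3 + s)
L = 4 (L = -4*(3 - 4) = -4*(-1) = 4)
(-3847/(-4381))*L = -3847/(-4381)*4 = -3847*(-1/4381)*4 = (3847/4381)*4 = 15388/4381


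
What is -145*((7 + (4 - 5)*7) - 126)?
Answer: 18270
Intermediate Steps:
-145*((7 + (4 - 5)*7) - 126) = -145*((7 - 1*7) - 126) = -145*((7 - 7) - 126) = -145*(0 - 126) = -145*(-126) = 18270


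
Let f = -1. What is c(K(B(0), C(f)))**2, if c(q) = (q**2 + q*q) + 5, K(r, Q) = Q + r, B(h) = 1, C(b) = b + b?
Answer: 49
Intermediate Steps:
C(b) = 2*b
c(q) = 5 + 2*q**2 (c(q) = (q**2 + q**2) + 5 = 2*q**2 + 5 = 5 + 2*q**2)
c(K(B(0), C(f)))**2 = (5 + 2*(2*(-1) + 1)**2)**2 = (5 + 2*(-2 + 1)**2)**2 = (5 + 2*(-1)**2)**2 = (5 + 2*1)**2 = (5 + 2)**2 = 7**2 = 49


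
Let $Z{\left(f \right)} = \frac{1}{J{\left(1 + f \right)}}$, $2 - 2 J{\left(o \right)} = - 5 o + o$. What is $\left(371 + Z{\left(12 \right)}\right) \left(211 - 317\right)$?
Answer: $- \frac{1061908}{27} \approx -39330.0$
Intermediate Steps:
$J{\left(o \right)} = 1 + 2 o$ ($J{\left(o \right)} = 1 - \frac{- 5 o + o}{2} = 1 - \frac{\left(-4\right) o}{2} = 1 + 2 o$)
$Z{\left(f \right)} = \frac{1}{3 + 2 f}$ ($Z{\left(f \right)} = \frac{1}{1 + 2 \left(1 + f\right)} = \frac{1}{1 + \left(2 + 2 f\right)} = \frac{1}{3 + 2 f}$)
$\left(371 + Z{\left(12 \right)}\right) \left(211 - 317\right) = \left(371 + \frac{1}{3 + 2 \cdot 12}\right) \left(211 - 317\right) = \left(371 + \frac{1}{3 + 24}\right) \left(-106\right) = \left(371 + \frac{1}{27}\right) \left(-106\right) = \frac{10018}{27} \left(-106\right) = - \frac{1061908}{27}$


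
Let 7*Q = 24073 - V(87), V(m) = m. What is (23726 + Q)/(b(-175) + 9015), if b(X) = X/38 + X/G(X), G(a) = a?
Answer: 7222584/2397031 ≈ 3.0131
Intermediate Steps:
Q = 23986/7 (Q = (24073 - 1*87)/7 = (24073 - 87)/7 = (1/7)*23986 = 23986/7 ≈ 3426.6)
b(X) = 1 + X/38 (b(X) = X/38 + X/X = X*(1/38) + 1 = X/38 + 1 = 1 + X/38)
(23726 + Q)/(b(-175) + 9015) = (23726 + 23986/7)/((1 + (1/38)*(-175)) + 9015) = 190068/(7*((1 - 175/38) + 9015)) = 190068/(7*(-137/38 + 9015)) = 190068/(7*(342433/38)) = (190068/7)*(38/342433) = 7222584/2397031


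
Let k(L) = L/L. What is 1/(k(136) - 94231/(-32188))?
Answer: 32188/126419 ≈ 0.25461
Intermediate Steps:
k(L) = 1
1/(k(136) - 94231/(-32188)) = 1/(1 - 94231/(-32188)) = 1/(1 - 94231*(-1/32188)) = 1/(1 + 94231/32188) = 1/(126419/32188) = 32188/126419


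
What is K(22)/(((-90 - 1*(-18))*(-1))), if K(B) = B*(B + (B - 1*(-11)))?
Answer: 605/36 ≈ 16.806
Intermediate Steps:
K(B) = B*(11 + 2*B) (K(B) = B*(B + (B + 11)) = B*(B + (11 + B)) = B*(11 + 2*B))
K(22)/(((-90 - 1*(-18))*(-1))) = (22*(11 + 2*22))/(((-90 - 1*(-18))*(-1))) = (22*(11 + 44))/(((-90 + 18)*(-1))) = (22*55)/((-72*(-1))) = 1210/72 = 1210*(1/72) = 605/36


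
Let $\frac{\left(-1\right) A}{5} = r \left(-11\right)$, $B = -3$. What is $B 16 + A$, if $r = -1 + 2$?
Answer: $7$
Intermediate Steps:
$r = 1$
$A = 55$ ($A = - 5 \cdot 1 \left(-11\right) = \left(-5\right) \left(-11\right) = 55$)
$B 16 + A = \left(-3\right) 16 + 55 = -48 + 55 = 7$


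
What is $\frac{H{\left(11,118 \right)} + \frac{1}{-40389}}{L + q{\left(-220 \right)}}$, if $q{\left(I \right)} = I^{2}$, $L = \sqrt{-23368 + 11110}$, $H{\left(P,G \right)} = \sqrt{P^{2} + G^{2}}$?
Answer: $- \frac{24200}{47307075464181} + \frac{1282600 \sqrt{5}}{1171286129} - \frac{159 i \sqrt{6810}}{2342572258} + \frac{i \sqrt{1362}}{31538050309454} \approx 0.0024486 - 5.6012 \cdot 10^{-6} i$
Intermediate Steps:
$H{\left(P,G \right)} = \sqrt{G^{2} + P^{2}}$
$L = 3 i \sqrt{1362}$ ($L = \sqrt{-12258} = 3 i \sqrt{1362} \approx 110.72 i$)
$\frac{H{\left(11,118 \right)} + \frac{1}{-40389}}{L + q{\left(-220 \right)}} = \frac{\sqrt{118^{2} + 11^{2}} + \frac{1}{-40389}}{3 i \sqrt{1362} + \left(-220\right)^{2}} = \frac{\sqrt{13924 + 121} - \frac{1}{40389}}{3 i \sqrt{1362} + 48400} = \frac{\sqrt{14045} - \frac{1}{40389}}{48400 + 3 i \sqrt{1362}} = \frac{53 \sqrt{5} - \frac{1}{40389}}{48400 + 3 i \sqrt{1362}} = \frac{- \frac{1}{40389} + 53 \sqrt{5}}{48400 + 3 i \sqrt{1362}}$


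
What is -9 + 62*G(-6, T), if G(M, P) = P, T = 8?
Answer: 487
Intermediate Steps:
-9 + 62*G(-6, T) = -9 + 62*8 = -9 + 496 = 487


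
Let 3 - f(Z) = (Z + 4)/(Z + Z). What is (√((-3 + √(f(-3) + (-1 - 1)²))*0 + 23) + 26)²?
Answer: (26 + √23)² ≈ 948.38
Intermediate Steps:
f(Z) = 3 - (4 + Z)/(2*Z) (f(Z) = 3 - (Z + 4)/(Z + Z) = 3 - (4 + Z)/(2*Z))
(√((-3 + √(f(-3) + (-1 - 1)²))*0 + 23) + 26)² = (√((-3 + √((5/2 - 2/(-3)) + (-1 - 1)²))*0 + 23) + 26)² = (√((-3 + √((5/2 - 2*(-⅓)) + (-2)²))*0 + 23) + 26)² = (√((-3 + √((5/2 + ⅔) + 4))*0 + 23) + 26)² = (√((-3 + √(19/6 + 4))*0 + 23) + 26)² = (√((-3 + √(43/6))*0 + 23) + 26)² = (√((-3 + √258/6)*0 + 23) + 26)² = (√(0 + 23) + 26)² = (√23 + 26)² = (26 + √23)²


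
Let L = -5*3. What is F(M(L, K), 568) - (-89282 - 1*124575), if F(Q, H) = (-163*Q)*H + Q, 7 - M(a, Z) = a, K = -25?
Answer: -1822969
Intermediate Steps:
L = -15
M(a, Z) = 7 - a
F(Q, H) = Q - 163*H*Q (F(Q, H) = -163*H*Q + Q = Q - 163*H*Q)
F(M(L, K), 568) - (-89282 - 1*124575) = (7 - 1*(-15))*(1 - 163*568) - (-89282 - 1*124575) = (7 + 15)*(1 - 92584) - (-89282 - 124575) = 22*(-92583) - 1*(-213857) = -2036826 + 213857 = -1822969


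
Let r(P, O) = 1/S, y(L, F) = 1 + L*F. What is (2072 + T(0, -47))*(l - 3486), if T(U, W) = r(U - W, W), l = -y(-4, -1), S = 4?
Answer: -28936899/4 ≈ -7.2342e+6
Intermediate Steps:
y(L, F) = 1 + F*L
l = -5 (l = -(1 - 1*(-4)) = -(1 + 4) = -1*5 = -5)
r(P, O) = 1/4
T(U, W) = 1/4
(2072 + T(0, -47))*(l - 3486) = (2072 + 1/4)*(-5 - 3486) = (8289/4)*(-3491) = -28936899/4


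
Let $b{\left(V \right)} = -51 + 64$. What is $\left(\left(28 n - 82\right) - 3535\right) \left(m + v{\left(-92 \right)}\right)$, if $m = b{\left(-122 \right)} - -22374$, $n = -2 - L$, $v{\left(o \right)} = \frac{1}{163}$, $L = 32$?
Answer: $- \frac{16672655658}{163} \approx -1.0229 \cdot 10^{8}$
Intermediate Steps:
$v{\left(o \right)} = \frac{1}{163}$
$b{\left(V \right)} = 13$
$n = -34$ ($n = -2 - 32 = -34$)
$m = 22387$ ($m = 13 - -22374 = 13 + 22374 = 22387$)
$\left(\left(28 n - 82\right) - 3535\right) \left(m + v{\left(-92 \right)}\right) = \left(\left(28 \left(-34\right) - 82\right) - 3535\right) \left(22387 + \frac{1}{163}\right) = \left(\left(-952 - 82\right) - 3535\right) \frac{3649082}{163} = \left(-1034 - 3535\right) \frac{3649082}{163} = \left(-4569\right) \frac{3649082}{163} = - \frac{16672655658}{163}$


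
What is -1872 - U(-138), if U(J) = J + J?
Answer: -1596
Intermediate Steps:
U(J) = 2*J
-1872 - U(-138) = -1872 - 2*(-138) = -1872 - 1*(-276) = -1872 + 276 = -1596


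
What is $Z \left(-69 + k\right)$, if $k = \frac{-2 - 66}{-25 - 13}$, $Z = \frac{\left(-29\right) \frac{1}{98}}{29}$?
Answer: $\frac{1277}{1862} \approx 0.68582$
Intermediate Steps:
$Z = - \frac{1}{98}$ ($Z = \left(-29\right) \frac{1}{98} \cdot \frac{1}{29} = \left(- \frac{29}{98}\right) \frac{1}{29} = - \frac{1}{98} \approx -0.010204$)
$k = \frac{34}{19}$ ($k = - \frac{68}{-38} = \left(-68\right) \left(- \frac{1}{38}\right) = \frac{34}{19} \approx 1.7895$)
$Z \left(-69 + k\right) = - \frac{-69 + \frac{34}{19}}{98} = \left(- \frac{1}{98}\right) \left(- \frac{1277}{19}\right) = \frac{1277}{1862}$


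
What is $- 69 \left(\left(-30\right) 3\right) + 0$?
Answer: $6210$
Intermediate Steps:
$- 69 \left(\left(-30\right) 3\right) + 0 = \left(-69\right) \left(-90\right) + 0 = 6210 + 0 = 6210$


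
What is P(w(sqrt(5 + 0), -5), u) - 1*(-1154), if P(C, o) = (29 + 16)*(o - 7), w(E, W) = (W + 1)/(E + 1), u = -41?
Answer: -1006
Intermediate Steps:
w(E, W) = (1 + W)/(1 + E)
P(C, o) = -315 + 45*o (P(C, o) = 45*(-7 + o) = -315 + 45*o)
P(w(sqrt(5 + 0), -5), u) - 1*(-1154) = (-315 + 45*(-41)) - 1*(-1154) = (-315 - 1845) + 1154 = -2160 + 1154 = -1006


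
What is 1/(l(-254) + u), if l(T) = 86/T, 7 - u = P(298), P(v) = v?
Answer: -127/37000 ≈ -0.0034324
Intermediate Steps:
u = -291 (u = 7 - 1*298 = 7 - 298 = -291)
1/(l(-254) + u) = 1/(86/(-254) - 291) = 1/(86*(-1/254) - 291) = 1/(-43/127 - 291) = 1/(-37000/127) = -127/37000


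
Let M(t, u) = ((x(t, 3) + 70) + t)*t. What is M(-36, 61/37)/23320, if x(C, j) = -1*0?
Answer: -153/2915 ≈ -0.052487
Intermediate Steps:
x(C, j) = 0
M(t, u) = t*(70 + t) (M(t, u) = ((0 + 70) + t)*t = (70 + t)*t = t*(70 + t))
M(-36, 61/37)/23320 = -36*(70 - 36)/23320 = -36*34*(1/23320) = -1224*1/23320 = -153/2915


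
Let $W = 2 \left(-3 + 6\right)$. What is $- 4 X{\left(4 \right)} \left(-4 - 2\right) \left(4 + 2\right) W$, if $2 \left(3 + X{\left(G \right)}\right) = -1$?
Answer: $-3024$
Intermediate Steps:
$W = 6$ ($W = 2 \cdot 3 = 6$)
$X{\left(G \right)} = - \frac{7}{2}$ ($X{\left(G \right)} = -3 + \frac{1}{2} \left(-1\right) = -3 - \frac{1}{2} = - \frac{7}{2}$)
$- 4 X{\left(4 \right)} \left(-4 - 2\right) \left(4 + 2\right) W = \left(-4\right) \left(- \frac{7}{2}\right) \left(-4 - 2\right) \left(4 + 2\right) 6 = 14 \left(\left(-6\right) 6\right) 6 = 14 \left(-36\right) 6 = \left(-504\right) 6 = -3024$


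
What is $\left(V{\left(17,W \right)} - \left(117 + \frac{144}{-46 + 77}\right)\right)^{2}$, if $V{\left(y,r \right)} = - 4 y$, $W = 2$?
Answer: $\frac{34562641}{961} \approx 35965.0$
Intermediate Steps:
$\left(V{\left(17,W \right)} - \left(117 + \frac{144}{-46 + 77}\right)\right)^{2} = \left(\left(-4\right) 17 - \left(117 + \frac{144}{-46 + 77}\right)\right)^{2} = \left(-68 - \left(117 + \frac{144}{31}\right)\right)^{2} = \left(-68 - \frac{3771}{31}\right)^{2} = \left(- \frac{5879}{31}\right)^{2} = \frac{34562641}{961}$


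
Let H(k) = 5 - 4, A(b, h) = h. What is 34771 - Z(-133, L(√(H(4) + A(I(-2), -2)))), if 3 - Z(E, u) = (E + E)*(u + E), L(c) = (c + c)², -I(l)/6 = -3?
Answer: 71210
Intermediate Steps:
I(l) = 18 (I(l) = -6*(-3) = 18)
H(k) = 1
L(c) = 4*c² (L(c) = (2*c)² = 4*c²)
Z(E, u) = 3 - 2*E*(E + u) (Z(E, u) = 3 - (E + E)*(u + E) = 3 - 2*E*(E + u))
34771 - Z(-133, L(√(H(4) + A(I(-2), -2)))) = 34771 - (3 - 2*(-133)² - 2*(-133)*4*(√(1 - 2))²) = 34771 - (3 - 2*17689 - 2*(-133)*4*(√(-1))²) = 34771 - (3 - 35378 - 2*(-133)*4*I²) = 34771 - (3 - 35378 - 2*(-133)*4*(-1)) = 34771 - (3 - 35378 - 2*(-133)*(-4)) = 34771 - (3 - 35378 - 1064) = 34771 - 1*(-36439) = 34771 + 36439 = 71210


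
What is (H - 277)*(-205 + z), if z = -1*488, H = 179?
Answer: 67914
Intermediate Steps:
z = -488
(H - 277)*(-205 + z) = (179 - 277)*(-205 - 488) = -98*(-693) = 67914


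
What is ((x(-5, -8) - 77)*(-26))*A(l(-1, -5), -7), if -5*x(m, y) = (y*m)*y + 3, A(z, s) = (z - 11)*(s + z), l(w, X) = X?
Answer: 339456/5 ≈ 67891.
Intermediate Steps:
A(z, s) = (-11 + z)*(s + z)
x(m, y) = -⅗ - m*y²/5 (x(m, y) = -((y*m)*y + 3)/5 = -((m*y)*y + 3)/5 = -(m*y² + 3)/5 = -(3 + m*y²)/5 = -⅗ - m*y²/5)
((x(-5, -8) - 77)*(-26))*A(l(-1, -5), -7) = (((-⅗ - ⅕*(-5)*(-8)²) - 77)*(-26))*((-5)² - 11*(-7) - 11*(-5) - 7*(-5)) = (((-⅗ - ⅕*(-5)*64) - 77)*(-26))*(25 + 77 + 55 + 35) = (((-⅗ + 64) - 77)*(-26))*192 = ((317/5 - 77)*(-26))*192 = -68/5*(-26)*192 = (1768/5)*192 = 339456/5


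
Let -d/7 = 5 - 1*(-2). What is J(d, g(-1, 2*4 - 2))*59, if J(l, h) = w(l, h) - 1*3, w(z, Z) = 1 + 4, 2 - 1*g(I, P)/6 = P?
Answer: 118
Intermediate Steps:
g(I, P) = 12 - 6*P
d = -49 (d = -7*(5 - 1*(-2)) = -7*(5 + 2) = -7*7 = -49)
w(z, Z) = 5
J(l, h) = 2 (J(l, h) = 5 - 1*3 = 5 - 3 = 2)
J(d, g(-1, 2*4 - 2))*59 = 2*59 = 118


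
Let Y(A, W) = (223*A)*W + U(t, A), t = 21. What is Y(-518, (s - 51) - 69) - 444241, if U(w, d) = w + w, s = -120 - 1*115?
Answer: 40563271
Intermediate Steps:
s = -235 (s = -120 - 115 = -235)
U(w, d) = 2*w
Y(A, W) = 42 + 223*A*W (Y(A, W) = (223*A)*W + 2*21 = 223*A*W + 42 = 42 + 223*A*W)
Y(-518, (s - 51) - 69) - 444241 = (42 + 223*(-518)*((-235 - 51) - 69)) - 444241 = (42 + 223*(-518)*(-286 - 69)) - 444241 = (42 + 223*(-518)*(-355)) - 444241 = (42 + 41007470) - 444241 = 41007512 - 444241 = 40563271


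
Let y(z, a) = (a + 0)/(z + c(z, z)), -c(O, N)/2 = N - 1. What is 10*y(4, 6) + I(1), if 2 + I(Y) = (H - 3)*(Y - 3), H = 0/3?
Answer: -26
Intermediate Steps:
c(O, N) = 2 - 2*N (c(O, N) = -2*(N - 1) = -2*(-1 + N) = 2 - 2*N)
H = 0 (H = 0*(1/3) = 0)
y(z, a) = a/(2 - z) (y(z, a) = (a + 0)/(z + (2 - 2*z)) = a/(2 - z))
I(Y) = 7 - 3*Y (I(Y) = -2 + (0 - 3)*(Y - 3) = -2 - 3*(-3 + Y) = -2 + (9 - 3*Y) = 7 - 3*Y)
10*y(4, 6) + I(1) = 10*(6/(2 - 1*4)) + (7 - 3*1) = 10*(6/(2 - 4)) + (7 - 3) = 10*(6/(-2)) + 4 = 10*(6*(-1/2)) + 4 = 10*(-3) + 4 = -30 + 4 = -26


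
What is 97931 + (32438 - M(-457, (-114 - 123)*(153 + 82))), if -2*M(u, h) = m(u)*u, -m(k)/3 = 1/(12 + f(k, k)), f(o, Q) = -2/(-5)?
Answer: 16172611/124 ≈ 1.3042e+5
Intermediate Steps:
f(o, Q) = ⅖ (f(o, Q) = -2*(-⅕) = ⅖)
m(k) = -15/62 (m(k) = -3/(12 + ⅖) = -3/62/5 = -3*5/62 = -15/62)
M(u, h) = 15*u/124 (M(u, h) = -(-15)*u/124 = 15*u/124)
97931 + (32438 - M(-457, (-114 - 123)*(153 + 82))) = 97931 + (32438 - 15*(-457)/124) = 97931 + (32438 - 1*(-6855/124)) = 97931 + (32438 + 6855/124) = 97931 + 4029167/124 = 16172611/124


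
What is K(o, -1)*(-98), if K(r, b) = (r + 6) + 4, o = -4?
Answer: -588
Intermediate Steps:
K(r, b) = 10 + r (K(r, b) = (6 + r) + 4 = 10 + r)
K(o, -1)*(-98) = (10 - 4)*(-98) = 6*(-98) = -588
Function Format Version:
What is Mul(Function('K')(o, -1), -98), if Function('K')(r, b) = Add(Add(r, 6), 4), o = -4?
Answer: -588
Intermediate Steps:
Function('K')(r, b) = Add(10, r) (Function('K')(r, b) = Add(Add(6, r), 4) = Add(10, r))
Mul(Function('K')(o, -1), -98) = Mul(Add(10, -4), -98) = Mul(6, -98) = -588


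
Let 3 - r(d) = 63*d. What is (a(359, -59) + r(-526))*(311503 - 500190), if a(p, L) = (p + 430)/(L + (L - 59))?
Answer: -368893651472/59 ≈ -6.2524e+9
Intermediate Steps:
a(p, L) = (430 + p)/(-59 + 2*L) (a(p, L) = (430 + p)/(L + (-59 + L)) = (430 + p)/(-59 + 2*L))
r(d) = 3 - 63*d
(a(359, -59) + r(-526))*(311503 - 500190) = ((430 + 359)/(-59 + 2*(-59)) + (3 - 63*(-526)))*(311503 - 500190) = (789/(-59 - 118) + (3 + 33138))*(-188687) = (789/(-177) + 33141)*(-188687) = (-1/177*789 + 33141)*(-188687) = (-263/59 + 33141)*(-188687) = (1955056/59)*(-188687) = -368893651472/59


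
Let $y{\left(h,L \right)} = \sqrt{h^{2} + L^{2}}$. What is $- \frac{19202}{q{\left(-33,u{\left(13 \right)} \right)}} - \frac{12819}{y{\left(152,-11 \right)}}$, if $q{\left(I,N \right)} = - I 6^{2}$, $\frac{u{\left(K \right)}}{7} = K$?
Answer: $- \frac{9601}{594} - \frac{12819 \sqrt{929}}{4645} \approx -100.28$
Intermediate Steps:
$u{\left(K \right)} = 7 K$
$q{\left(I,N \right)} = - 36 I$ ($q{\left(I,N \right)} = - I 36 = - 36 I$)
$y{\left(h,L \right)} = \sqrt{L^{2} + h^{2}}$
$- \frac{19202}{q{\left(-33,u{\left(13 \right)} \right)}} - \frac{12819}{y{\left(152,-11 \right)}} = - \frac{19202}{\left(-36\right) \left(-33\right)} - \frac{12819}{\sqrt{\left(-11\right)^{2} + 152^{2}}} = - \frac{19202}{1188} - \frac{12819}{\sqrt{121 + 23104}} = \left(-19202\right) \frac{1}{1188} - \frac{12819}{\sqrt{23225}} = - \frac{9601}{594} - \frac{12819}{5 \sqrt{929}} = - \frac{9601}{594} - 12819 \frac{\sqrt{929}}{4645} = - \frac{9601}{594} - \frac{12819 \sqrt{929}}{4645}$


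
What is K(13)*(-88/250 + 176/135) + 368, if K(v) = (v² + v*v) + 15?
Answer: 2375836/3375 ≈ 703.95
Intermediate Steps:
K(v) = 15 + 2*v² (K(v) = (v² + v²) + 15 = 2*v² + 15 = 15 + 2*v²)
K(13)*(-88/250 + 176/135) + 368 = (15 + 2*13²)*(-88/250 + 176/135) + 368 = (15 + 2*169)*(-88*1/250 + 176*(1/135)) + 368 = (15 + 338)*(-44/125 + 176/135) + 368 = 353*(3212/3375) + 368 = 1133836/3375 + 368 = 2375836/3375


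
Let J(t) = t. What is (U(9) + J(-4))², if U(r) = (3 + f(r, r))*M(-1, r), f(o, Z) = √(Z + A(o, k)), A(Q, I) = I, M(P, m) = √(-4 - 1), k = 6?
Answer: (4 - I*√5*(3 + √15))² ≈ -220.19 - 122.95*I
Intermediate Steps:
M(P, m) = I*√5 (M(P, m) = √(-5) = I*√5)
f(o, Z) = √(6 + Z) (f(o, Z) = √(Z + 6) = √(6 + Z))
U(r) = I*√5*(3 + √(6 + r)) (U(r) = (3 + √(6 + r))*(I*√5) = I*√5*(3 + √(6 + r)))
(U(9) + J(-4))² = (I*√5*(3 + √(6 + 9)) - 4)² = (I*√5*(3 + √15) - 4)² = (-4 + I*√5*(3 + √15))²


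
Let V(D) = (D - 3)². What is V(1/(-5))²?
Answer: 65536/625 ≈ 104.86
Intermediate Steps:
V(D) = (-3 + D)²
V(1/(-5))² = ((-3 + 1/(-5))²)² = ((-3 - ⅕)²)² = ((-16/5)²)² = (256/25)² = 65536/625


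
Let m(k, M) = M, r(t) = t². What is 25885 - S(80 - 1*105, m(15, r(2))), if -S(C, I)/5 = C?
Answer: 25760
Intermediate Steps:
S(C, I) = -5*C
25885 - S(80 - 1*105, m(15, r(2))) = 25885 - (-5)*(80 - 1*105) = 25885 - (-5)*(80 - 105) = 25885 - (-5)*(-25) = 25885 - 1*125 = 25885 - 125 = 25760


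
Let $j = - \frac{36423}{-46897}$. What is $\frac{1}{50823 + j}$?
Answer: $\frac{46897}{2383482654} \approx 1.9676 \cdot 10^{-5}$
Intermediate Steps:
$j = \frac{36423}{46897}$ ($j = \left(-36423\right) \left(- \frac{1}{46897}\right) = \frac{36423}{46897} \approx 0.77666$)
$\frac{1}{50823 + j} = \frac{1}{50823 + \frac{36423}{46897}} = \frac{1}{\frac{2383482654}{46897}} = \frac{46897}{2383482654}$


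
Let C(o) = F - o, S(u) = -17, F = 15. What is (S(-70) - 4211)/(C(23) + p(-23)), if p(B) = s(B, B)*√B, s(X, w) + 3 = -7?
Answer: 8456/591 - 10570*I*√23/591 ≈ 14.308 - 85.773*I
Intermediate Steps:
s(X, w) = -10 (s(X, w) = -3 - 7 = -10)
p(B) = -10*√B
C(o) = 15 - o
(S(-70) - 4211)/(C(23) + p(-23)) = (-17 - 4211)/((15 - 1*23) - 10*I*√23) = -4228/((15 - 23) - 10*I*√23) = -4228/(-8 - 10*I*√23)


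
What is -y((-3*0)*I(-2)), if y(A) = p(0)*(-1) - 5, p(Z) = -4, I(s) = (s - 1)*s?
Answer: 1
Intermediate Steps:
I(s) = s*(-1 + s) (I(s) = (-1 + s)*s = s*(-1 + s))
y(A) = -1 (y(A) = -4*(-1) - 5 = 4 - 5 = -1)
-y((-3*0)*I(-2)) = -1*(-1) = 1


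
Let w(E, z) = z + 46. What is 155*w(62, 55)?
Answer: 15655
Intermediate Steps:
w(E, z) = 46 + z
155*w(62, 55) = 155*(46 + 55) = 155*101 = 15655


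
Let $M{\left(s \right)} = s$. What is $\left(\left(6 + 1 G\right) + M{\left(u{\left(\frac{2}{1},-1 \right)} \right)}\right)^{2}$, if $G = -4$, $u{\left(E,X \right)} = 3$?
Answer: $25$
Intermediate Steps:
$\left(\left(6 + 1 G\right) + M{\left(u{\left(\frac{2}{1},-1 \right)} \right)}\right)^{2} = \left(\left(6 + 1 \left(-4\right)\right) + 3\right)^{2} = \left(\left(6 - 4\right) + 3\right)^{2} = \left(2 + 3\right)^{2} = 5^{2} = 25$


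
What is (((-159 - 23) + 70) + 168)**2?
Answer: 3136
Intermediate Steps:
(((-159 - 23) + 70) + 168)**2 = ((-182 + 70) + 168)**2 = (-112 + 168)**2 = 56**2 = 3136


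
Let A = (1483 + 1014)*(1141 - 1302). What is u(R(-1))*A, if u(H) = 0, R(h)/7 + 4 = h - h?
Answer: 0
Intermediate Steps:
R(h) = -28 (R(h) = -28 + 7*(h - h) = -28 + 7*0 = -28 + 0 = -28)
A = -402017 (A = 2497*(-161) = -402017)
u(R(-1))*A = 0*(-402017) = 0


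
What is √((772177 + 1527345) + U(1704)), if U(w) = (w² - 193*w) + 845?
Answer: 3*√541679 ≈ 2208.0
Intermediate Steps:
U(w) = 845 + w² - 193*w
√((772177 + 1527345) + U(1704)) = √((772177 + 1527345) + (845 + 1704² - 193*1704)) = √(2299522 + (845 + 2903616 - 328872)) = √(2299522 + 2575589) = √4875111 = 3*√541679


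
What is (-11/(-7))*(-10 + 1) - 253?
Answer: -1870/7 ≈ -267.14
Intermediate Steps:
(-11/(-7))*(-10 + 1) - 253 = -11*(-⅐)*(-9) - 253 = (11/7)*(-9) - 253 = -99/7 - 253 = -1870/7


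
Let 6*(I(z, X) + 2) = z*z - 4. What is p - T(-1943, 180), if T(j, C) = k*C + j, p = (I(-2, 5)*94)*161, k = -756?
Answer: 107755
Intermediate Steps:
I(z, X) = -8/3 + z²/6 (I(z, X) = -2 + (z*z - 4)/6 = -2 + (z² - 4)/6 = -2 + (-4 + z²)/6 = -2 + (-⅔ + z²/6) = -8/3 + z²/6)
p = -30268 (p = ((-8/3 + (⅙)*(-2)²)*94)*161 = ((-8/3 + (⅙)*4)*94)*161 = ((-8/3 + ⅔)*94)*161 = -2*94*161 = -188*161 = -30268)
T(j, C) = j - 756*C (T(j, C) = -756*C + j = j - 756*C)
p - T(-1943, 180) = -30268 - (-1943 - 756*180) = -30268 - (-1943 - 136080) = -30268 - 1*(-138023) = -30268 + 138023 = 107755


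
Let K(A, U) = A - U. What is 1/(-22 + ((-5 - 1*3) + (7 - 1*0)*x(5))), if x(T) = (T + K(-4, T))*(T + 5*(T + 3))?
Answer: -1/1290 ≈ -0.00077519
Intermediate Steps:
x(T) = -60 - 24*T (x(T) = (T + (-4 - T))*(T + 5*(T + 3)) = -4*(T + 5*(3 + T)) = -4*(T + (15 + 5*T)) = -4*(15 + 6*T) = -60 - 24*T)
1/(-22 + ((-5 - 1*3) + (7 - 1*0)*x(5))) = 1/(-22 + ((-5 - 1*3) + (7 - 1*0)*(-60 - 24*5))) = 1/(-22 + ((-5 - 3) + (7 + 0)*(-60 - 120))) = 1/(-22 + (-8 + 7*(-180))) = 1/(-22 + (-8 - 1260)) = 1/(-22 - 1268) = 1/(-1290) = -1/1290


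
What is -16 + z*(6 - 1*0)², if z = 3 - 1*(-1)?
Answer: 128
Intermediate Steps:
z = 4 (z = 3 + 1 = 4)
-16 + z*(6 - 1*0)² = -16 + 4*(6 - 1*0)² = -16 + 4*(6 + 0)² = -16 + 4*6² = -16 + 4*36 = -16 + 144 = 128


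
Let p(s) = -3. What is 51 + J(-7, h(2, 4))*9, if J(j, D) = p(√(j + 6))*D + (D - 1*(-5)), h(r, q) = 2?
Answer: 60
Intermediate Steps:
J(j, D) = 5 - 2*D (J(j, D) = -3*D + (D - 1*(-5)) = -3*D + (D + 5) = -3*D + (5 + D) = 5 - 2*D)
51 + J(-7, h(2, 4))*9 = 51 + (5 - 2*2)*9 = 51 + (5 - 4)*9 = 51 + 1*9 = 51 + 9 = 60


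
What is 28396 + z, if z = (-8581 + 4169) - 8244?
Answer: 15740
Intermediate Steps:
z = -12656 (z = -4412 - 8244 = -12656)
28396 + z = 28396 - 12656 = 15740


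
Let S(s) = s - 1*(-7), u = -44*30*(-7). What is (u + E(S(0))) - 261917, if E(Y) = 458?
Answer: -252219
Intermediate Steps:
u = 9240 (u = -1320*(-7) = 9240)
S(s) = 7 + s (S(s) = s + 7 = 7 + s)
(u + E(S(0))) - 261917 = (9240 + 458) - 261917 = 9698 - 261917 = -252219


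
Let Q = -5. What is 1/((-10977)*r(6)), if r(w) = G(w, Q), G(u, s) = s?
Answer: 1/54885 ≈ 1.8220e-5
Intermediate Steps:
r(w) = -5
1/((-10977)*r(6)) = 1/(-10977*(-5)) = -1/10977*(-1/5) = 1/54885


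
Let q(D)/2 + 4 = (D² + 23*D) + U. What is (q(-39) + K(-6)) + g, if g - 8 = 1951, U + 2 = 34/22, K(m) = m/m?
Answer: 35190/11 ≈ 3199.1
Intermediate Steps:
K(m) = 1
U = -5/11 (U = -2 + 34/22 = -2 + 34*(1/22) = -2 + 17/11 = -5/11 ≈ -0.45455)
q(D) = -98/11 + 2*D² + 46*D (q(D) = -8 + 2*((D² + 23*D) - 5/11) = -8 + 2*(-5/11 + D² + 23*D) = -8 + (-10/11 + 2*D² + 46*D) = -98/11 + 2*D² + 46*D)
g = 1959 (g = 8 + 1951 = 1959)
(q(-39) + K(-6)) + g = ((-98/11 + 2*(-39)² + 46*(-39)) + 1) + 1959 = ((-98/11 + 2*1521 - 1794) + 1) + 1959 = ((-98/11 + 3042 - 1794) + 1) + 1959 = (13630/11 + 1) + 1959 = 13641/11 + 1959 = 35190/11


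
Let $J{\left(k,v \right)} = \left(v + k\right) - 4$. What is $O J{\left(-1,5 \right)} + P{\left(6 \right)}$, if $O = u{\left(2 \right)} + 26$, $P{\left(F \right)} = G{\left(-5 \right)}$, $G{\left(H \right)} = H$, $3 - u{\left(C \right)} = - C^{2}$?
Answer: $-5$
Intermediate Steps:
$u{\left(C \right)} = 3 + C^{2}$ ($u{\left(C \right)} = 3 - - C^{2} = 3 + C^{2}$)
$J{\left(k,v \right)} = -4 + k + v$ ($J{\left(k,v \right)} = \left(k + v\right) - 4 = -4 + k + v$)
$P{\left(F \right)} = -5$
$O = 33$ ($O = \left(3 + 2^{2}\right) + 26 = \left(3 + 4\right) + 26 = 7 + 26 = 33$)
$O J{\left(-1,5 \right)} + P{\left(6 \right)} = 33 \left(-4 - 1 + 5\right) - 5 = 33 \cdot 0 - 5 = 0 - 5 = -5$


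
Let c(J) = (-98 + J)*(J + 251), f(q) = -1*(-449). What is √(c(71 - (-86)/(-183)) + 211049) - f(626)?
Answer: -449 + √6772031281/183 ≈ 0.68499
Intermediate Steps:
f(q) = 449
c(J) = (-98 + J)*(251 + J)
√(c(71 - (-86)/(-183)) + 211049) - f(626) = √((-24598 + (71 - (-86)/(-183))² + 153*(71 - (-86)/(-183))) + 211049) - 1*449 = √((-24598 + (71 - (-86)*(-1)/183)² + 153*(71 - (-86)*(-1)/183)) + 211049) - 449 = √((-24598 + (71 - 1*86/183)² + 153*(71 - 1*86/183)) + 211049) - 449 = √((-24598 + (71 - 86/183)² + 153*(71 - 86/183)) + 211049) - 449 = √((-24598 + (12907/183)² + 153*(12907/183)) + 211049) - 449 = √((-24598 + 166590649/33489 + 658257/61) + 211049) - 449 = √(-295788680/33489 + 211049) - 449 = √(6772031281/33489) - 449 = √6772031281/183 - 449 = -449 + √6772031281/183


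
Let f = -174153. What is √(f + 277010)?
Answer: √102857 ≈ 320.71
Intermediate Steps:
√(f + 277010) = √(-174153 + 277010) = √102857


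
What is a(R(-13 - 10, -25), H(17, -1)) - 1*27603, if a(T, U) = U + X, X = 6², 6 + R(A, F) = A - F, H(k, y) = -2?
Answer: -27569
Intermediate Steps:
R(A, F) = -6 + A - F (R(A, F) = -6 + (A - F) = -6 + A - F)
X = 36
a(T, U) = 36 + U (a(T, U) = U + 36 = 36 + U)
a(R(-13 - 10, -25), H(17, -1)) - 1*27603 = (36 - 2) - 1*27603 = 34 - 27603 = -27569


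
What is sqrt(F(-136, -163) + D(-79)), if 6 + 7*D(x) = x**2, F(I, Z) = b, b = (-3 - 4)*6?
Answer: sqrt(41587)/7 ≈ 29.133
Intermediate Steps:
b = -42 (b = -7*6 = -42)
F(I, Z) = -42
D(x) = -6/7 + x**2/7
sqrt(F(-136, -163) + D(-79)) = sqrt(-42 + (-6/7 + (1/7)*(-79)**2)) = sqrt(-42 + (-6/7 + (1/7)*6241)) = sqrt(-42 + (-6/7 + 6241/7)) = sqrt(-42 + 6235/7) = sqrt(5941/7) = sqrt(41587)/7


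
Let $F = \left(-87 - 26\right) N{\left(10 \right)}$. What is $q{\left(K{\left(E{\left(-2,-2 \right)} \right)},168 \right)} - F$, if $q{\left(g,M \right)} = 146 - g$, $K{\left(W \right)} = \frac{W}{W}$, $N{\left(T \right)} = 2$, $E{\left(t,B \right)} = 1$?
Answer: $371$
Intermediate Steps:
$K{\left(W \right)} = 1$
$F = -226$ ($F = \left(-87 - 26\right) 2 = \left(-113\right) 2 = -226$)
$q{\left(K{\left(E{\left(-2,-2 \right)} \right)},168 \right)} - F = \left(146 - 1\right) - -226 = \left(146 - 1\right) + 226 = 145 + 226 = 371$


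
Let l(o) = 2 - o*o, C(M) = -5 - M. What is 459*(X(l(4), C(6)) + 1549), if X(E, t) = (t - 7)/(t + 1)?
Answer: 3559086/5 ≈ 7.1182e+5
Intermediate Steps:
l(o) = 2 - o**2
X(E, t) = (-7 + t)/(1 + t)
459*(X(l(4), C(6)) + 1549) = 459*((-7 + (-5 - 1*6))/(1 + (-5 - 1*6)) + 1549) = 459*((-7 + (-5 - 6))/(1 + (-5 - 6)) + 1549) = 459*((-7 - 11)/(1 - 11) + 1549) = 459*(-18/(-10) + 1549) = 459*(-1/10*(-18) + 1549) = 459*(9/5 + 1549) = 459*(7754/5) = 3559086/5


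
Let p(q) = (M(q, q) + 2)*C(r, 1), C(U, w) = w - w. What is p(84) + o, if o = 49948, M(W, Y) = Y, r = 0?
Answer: 49948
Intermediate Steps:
C(U, w) = 0
p(q) = 0 (p(q) = (q + 2)*0 = (2 + q)*0 = 0)
p(84) + o = 0 + 49948 = 49948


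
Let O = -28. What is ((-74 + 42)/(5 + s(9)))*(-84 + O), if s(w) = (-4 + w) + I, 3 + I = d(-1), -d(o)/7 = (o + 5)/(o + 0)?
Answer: 512/5 ≈ 102.40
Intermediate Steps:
d(o) = -7*(5 + o)/o (d(o) = -7*(o + 5)/(o + 0) = -7*(5 + o)/o)
I = 25 (I = -3 + (-7 - 35/(-1)) = -3 + (-7 - 35*(-1)) = -3 + (-7 + 35) = -3 + 28 = 25)
s(w) = 21 + w (s(w) = (-4 + w) + 25 = 21 + w)
((-74 + 42)/(5 + s(9)))*(-84 + O) = ((-74 + 42)/(5 + (21 + 9)))*(-84 - 28) = -32/(5 + 30)*(-112) = -32/35*(-112) = 512/5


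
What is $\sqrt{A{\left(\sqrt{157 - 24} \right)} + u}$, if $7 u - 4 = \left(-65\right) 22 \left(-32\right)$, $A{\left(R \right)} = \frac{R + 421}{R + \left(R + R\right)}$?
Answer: $\frac{\sqrt{1040863719 + 167979 \sqrt{133}}}{399} \approx 80.933$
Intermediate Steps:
$A{\left(R \right)} = \frac{421 + R}{3 R}$ ($A{\left(R \right)} = \frac{421 + R}{R + 2 R} = \frac{421 + R}{3 R}$)
$u = \frac{45764}{7}$ ($u = \frac{4}{7} + \frac{\left(-65\right) 22 \left(-32\right)}{7} = \frac{4}{7} + \frac{\left(-1430\right) \left(-32\right)}{7} = \frac{4}{7} + \frac{1}{7} \cdot 45760 = \frac{4}{7} + \frac{45760}{7} = \frac{45764}{7} \approx 6537.7$)
$\sqrt{A{\left(\sqrt{157 - 24} \right)} + u} = \sqrt{\frac{421 + \sqrt{157 - 24}}{3 \sqrt{157 - 24}} + \frac{45764}{7}} = \sqrt{\frac{421 + \sqrt{133}}{3 \sqrt{133}} + \frac{45764}{7}} = \sqrt{\frac{\frac{\sqrt{133}}{133} \left(421 + \sqrt{133}\right)}{3} + \frac{45764}{7}} = \sqrt{\frac{\sqrt{133} \left(421 + \sqrt{133}\right)}{399} + \frac{45764}{7}} = \sqrt{\frac{45764}{7} + \frac{\sqrt{133} \left(421 + \sqrt{133}\right)}{399}}$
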